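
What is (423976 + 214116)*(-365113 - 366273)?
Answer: -466691555512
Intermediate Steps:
(423976 + 214116)*(-365113 - 366273) = 638092*(-731386) = -466691555512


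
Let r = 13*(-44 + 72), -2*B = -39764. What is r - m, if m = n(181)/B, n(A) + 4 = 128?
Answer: 3618462/9941 ≈ 363.99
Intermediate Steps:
B = 19882 (B = -½*(-39764) = 19882)
r = 364 (r = 13*28 = 364)
n(A) = 124 (n(A) = -4 + 128 = 124)
m = 62/9941 (m = 124/19882 = 124*(1/19882) = 62/9941 ≈ 0.0062368)
r - m = 364 - 1*62/9941 = 364 - 62/9941 = 3618462/9941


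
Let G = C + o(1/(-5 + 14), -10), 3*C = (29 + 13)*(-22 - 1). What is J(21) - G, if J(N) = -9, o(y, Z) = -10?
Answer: 323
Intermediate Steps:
C = -322 (C = ((29 + 13)*(-22 - 1))/3 = (42*(-23))/3 = (⅓)*(-966) = -322)
G = -332 (G = -322 - 10 = -332)
J(21) - G = -9 - 1*(-332) = -9 + 332 = 323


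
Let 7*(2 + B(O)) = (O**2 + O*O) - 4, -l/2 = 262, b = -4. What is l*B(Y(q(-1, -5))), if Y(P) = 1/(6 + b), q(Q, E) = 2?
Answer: 1310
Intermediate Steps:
l = -524 (l = -2*262 = -524)
Y(P) = 1/2 (Y(P) = 1/(6 - 4) = 1/2)
B(O) = -18/7 + 2*O**2/7 (B(O) = -2 + ((O**2 + O*O) - 4)/7 = -2 + ((O**2 + O**2) - 4)/7 = -2 + (2*O**2 - 4)/7 = -2 + (-4 + 2*O**2)/7 = -2 + (-4/7 + 2*O**2/7) = -18/7 + 2*O**2/7)
l*B(Y(q(-1, -5))) = -524*(-18/7 + 2*(1/2)**2/7) = -524*(-18/7 + (2/7)*(1/4)) = -524*(-18/7 + 1/14) = -524*(-5/2) = 1310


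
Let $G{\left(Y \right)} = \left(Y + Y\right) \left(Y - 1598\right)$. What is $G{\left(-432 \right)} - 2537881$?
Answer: $-783961$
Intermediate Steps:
$G{\left(Y \right)} = 2 Y \left(-1598 + Y\right)$
$G{\left(-432 \right)} - 2537881 = 2 \left(-432\right) \left(-1598 - 432\right) - 2537881 = 2 \left(-432\right) \left(-2030\right) - 2537881 = 1753920 - 2537881 = -783961$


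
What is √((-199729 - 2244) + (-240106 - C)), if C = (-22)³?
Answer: I*√431431 ≈ 656.83*I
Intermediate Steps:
C = -10648
√((-199729 - 2244) + (-240106 - C)) = √((-199729 - 2244) + (-240106 - 1*(-10648))) = √(-201973 + (-240106 + 10648)) = √(-201973 - 229458) = √(-431431) = I*√431431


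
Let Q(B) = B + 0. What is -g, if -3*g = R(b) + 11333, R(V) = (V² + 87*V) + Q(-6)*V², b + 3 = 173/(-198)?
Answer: 428145145/117612 ≈ 3640.3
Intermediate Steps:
Q(B) = B
b = -767/198 (b = -3 + 173/(-198) = -3 + 173*(-1/198) = -3 - 173/198 = -767/198 ≈ -3.8737)
R(V) = -5*V² + 87*V (R(V) = (V² + 87*V) - 6*V² = -5*V² + 87*V)
g = -428145145/117612 (g = -(-767*(87 - 5*(-767/198))/198 + 11333)/3 = -(-767*(87 + 3835/198)/198 + 11333)/3 = -(-767/198*21061/198 + 11333)/3 = -(-16153787/39204 + 11333)/3 = -⅓*428145145/39204 = -428145145/117612 ≈ -3640.3)
-g = -1*(-428145145/117612) = 428145145/117612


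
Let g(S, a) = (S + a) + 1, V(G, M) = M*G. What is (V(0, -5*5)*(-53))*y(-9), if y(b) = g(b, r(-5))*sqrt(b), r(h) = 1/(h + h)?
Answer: 0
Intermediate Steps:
r(h) = 1/(2*h)
V(G, M) = G*M
g(S, a) = 1 + S + a
y(b) = sqrt(b)*(9/10 + b) (y(b) = (1 + b + (1/2)/(-5))*sqrt(b) = (1 + b + (1/2)*(-1/5))*sqrt(b) = (1 + b - 1/10)*sqrt(b) = (9/10 + b)*sqrt(b) = sqrt(b)*(9/10 + b))
(V(0, -5*5)*(-53))*y(-9) = ((0*(-5*5))*(-53))*(sqrt(-9)*(9/10 - 9)) = ((0*(-25))*(-53))*((3*I)*(-81/10)) = (0*(-53))*(-243*I/10) = 0*(-243*I/10) = 0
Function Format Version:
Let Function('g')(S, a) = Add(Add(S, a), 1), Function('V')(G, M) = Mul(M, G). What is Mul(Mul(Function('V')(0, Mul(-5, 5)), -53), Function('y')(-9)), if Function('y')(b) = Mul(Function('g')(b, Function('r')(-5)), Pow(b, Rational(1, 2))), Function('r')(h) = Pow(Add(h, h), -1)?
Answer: 0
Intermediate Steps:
Function('r')(h) = Mul(Rational(1, 2), Pow(h, -1)) (Function('r')(h) = Pow(Mul(2, h), -1) = Mul(Rational(1, 2), Pow(h, -1)))
Function('V')(G, M) = Mul(G, M)
Function('g')(S, a) = Add(1, S, a)
Function('y')(b) = Mul(Pow(b, Rational(1, 2)), Add(Rational(9, 10), b)) (Function('y')(b) = Mul(Add(1, b, Mul(Rational(1, 2), Pow(-5, -1))), Pow(b, Rational(1, 2))) = Mul(Add(1, b, Mul(Rational(1, 2), Rational(-1, 5))), Pow(b, Rational(1, 2))) = Mul(Add(1, b, Rational(-1, 10)), Pow(b, Rational(1, 2))) = Mul(Add(Rational(9, 10), b), Pow(b, Rational(1, 2))) = Mul(Pow(b, Rational(1, 2)), Add(Rational(9, 10), b)))
Mul(Mul(Function('V')(0, Mul(-5, 5)), -53), Function('y')(-9)) = Mul(Mul(Mul(0, Mul(-5, 5)), -53), Mul(Pow(-9, Rational(1, 2)), Add(Rational(9, 10), -9))) = Mul(Mul(Mul(0, -25), -53), Mul(Mul(3, I), Rational(-81, 10))) = Mul(Mul(0, -53), Mul(Rational(-243, 10), I)) = Mul(0, Mul(Rational(-243, 10), I)) = 0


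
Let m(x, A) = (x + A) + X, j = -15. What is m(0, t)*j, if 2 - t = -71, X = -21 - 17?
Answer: -525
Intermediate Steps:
X = -38
t = 73 (t = 2 - 1*(-71) = 2 + 71 = 73)
m(x, A) = -38 + A + x (m(x, A) = (x + A) - 38 = (A + x) - 38 = -38 + A + x)
m(0, t)*j = (-38 + 73 + 0)*(-15) = 35*(-15) = -525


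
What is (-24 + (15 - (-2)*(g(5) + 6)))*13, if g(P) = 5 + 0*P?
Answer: 169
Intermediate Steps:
g(P) = 5 (g(P) = 5 + 0 = 5)
(-24 + (15 - (-2)*(g(5) + 6)))*13 = (-24 + (15 - (-2)*(5 + 6)))*13 = (-24 + (15 - (-2)*11))*13 = (-24 + (15 - 1*(-22)))*13 = (-24 + (15 + 22))*13 = (-24 + 37)*13 = 13*13 = 169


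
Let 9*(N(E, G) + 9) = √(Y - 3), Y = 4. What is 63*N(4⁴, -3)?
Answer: -560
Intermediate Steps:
N(E, G) = -80/9 (N(E, G) = -9 + √(4 - 3)/9 = -9 + √1/9 = -9 + (⅑)*1 = -9 + ⅑ = -80/9)
63*N(4⁴, -3) = 63*(-80/9) = -560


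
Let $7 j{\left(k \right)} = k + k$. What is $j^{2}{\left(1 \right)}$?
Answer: $\frac{4}{49} \approx 0.081633$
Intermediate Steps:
$j{\left(k \right)} = \frac{2 k}{7}$ ($j{\left(k \right)} = \frac{k + k}{7} = \frac{2 k}{7}$)
$j^{2}{\left(1 \right)} = \left(\frac{2}{7} \cdot 1\right)^{2} = \left(\frac{2}{7}\right)^{2} = \frac{4}{49}$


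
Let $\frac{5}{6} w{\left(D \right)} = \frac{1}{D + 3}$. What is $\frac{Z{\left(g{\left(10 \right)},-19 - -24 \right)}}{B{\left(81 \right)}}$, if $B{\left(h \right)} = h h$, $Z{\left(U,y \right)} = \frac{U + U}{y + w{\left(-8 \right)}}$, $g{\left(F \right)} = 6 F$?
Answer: $\frac{1000}{260253} \approx 0.0038424$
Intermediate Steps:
$w{\left(D \right)} = \frac{6}{5 \left(3 + D\right)}$ ($w{\left(D \right)} = \frac{6}{5 \left(D + 3\right)} = \frac{6}{5 \left(3 + D\right)}$)
$Z{\left(U,y \right)} = \frac{2 U}{- \frac{6}{25} + y}$ ($Z{\left(U,y \right)} = \frac{U + U}{y + \frac{6}{5 \left(3 - 8\right)}} = \frac{2 U}{y + \frac{6}{5 \left(-5\right)}} = \frac{2 U}{y + \frac{6}{5} \left(- \frac{1}{5}\right)} = \frac{2 U}{y - \frac{6}{25}} = \frac{2 U}{- \frac{6}{25} + y}$)
$B{\left(h \right)} = h^{2}$
$\frac{Z{\left(g{\left(10 \right)},-19 - -24 \right)}}{B{\left(81 \right)}} = \frac{50 \cdot 6 \cdot 10 \frac{1}{-6 + 25 \left(-19 - -24\right)}}{81^{2}} = \frac{50 \cdot 60 \frac{1}{-6 + 25 \left(-19 + 24\right)}}{6561} = 50 \cdot 60 \frac{1}{-6 + 25 \cdot 5} \cdot \frac{1}{6561} = 50 \cdot 60 \frac{1}{-6 + 125} \cdot \frac{1}{6561} = 50 \cdot 60 \cdot \frac{1}{119} \cdot \frac{1}{6561} = \frac{3000}{119} \cdot \frac{1}{6561} = \frac{1000}{260253}$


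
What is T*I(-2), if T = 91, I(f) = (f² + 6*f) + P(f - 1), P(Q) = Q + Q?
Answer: -1274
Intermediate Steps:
P(Q) = 2*Q
I(f) = -2 + f² + 8*f (I(f) = (f² + 6*f) + 2*(f - 1) = (f² + 6*f) + 2*(-1 + f) = (f² + 6*f) + (-2 + 2*f) = -2 + f² + 8*f)
T*I(-2) = 91*(-2 + (-2)² + 8*(-2)) = 91*(-2 + 4 - 16) = 91*(-14) = -1274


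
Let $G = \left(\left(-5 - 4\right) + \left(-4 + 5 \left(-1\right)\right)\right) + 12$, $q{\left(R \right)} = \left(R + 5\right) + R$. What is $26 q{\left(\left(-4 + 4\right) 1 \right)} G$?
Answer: $-780$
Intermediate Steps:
$q{\left(R \right)} = 5 + 2 R$ ($q{\left(R \right)} = \left(5 + R\right) + R = 5 + 2 R$)
$G = -6$ ($G = \left(-9 - 9\right) + 12 = -18 + 12 = -6$)
$26 q{\left(\left(-4 + 4\right) 1 \right)} G = 26 \left(5 + 2 \left(-4 + 4\right) 1\right) \left(-6\right) = 26 \left(5 + 2 \cdot 0 \cdot 1\right) \left(-6\right) = 26 \left(5 + 2 \cdot 0\right) \left(-6\right) = 26 \left(5 + 0\right) \left(-6\right) = 26 \cdot 5 \left(-6\right) = 130 \left(-6\right) = -780$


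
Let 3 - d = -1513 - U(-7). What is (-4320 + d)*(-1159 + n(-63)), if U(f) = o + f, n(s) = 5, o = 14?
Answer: 3227738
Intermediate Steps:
U(f) = 14 + f
d = 1523 (d = 3 - (-1513 - (14 - 7)) = 3 - (-1513 - 1*7) = 3 - (-1513 - 7) = 3 - 1*(-1520) = 3 + 1520 = 1523)
(-4320 + d)*(-1159 + n(-63)) = (-4320 + 1523)*(-1159 + 5) = -2797*(-1154) = 3227738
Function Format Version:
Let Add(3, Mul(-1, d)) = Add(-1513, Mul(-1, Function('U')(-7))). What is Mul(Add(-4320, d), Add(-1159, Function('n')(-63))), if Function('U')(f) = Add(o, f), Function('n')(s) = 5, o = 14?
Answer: 3227738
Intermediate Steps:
Function('U')(f) = Add(14, f)
d = 1523 (d = Add(3, Mul(-1, Add(-1513, Mul(-1, Add(14, -7))))) = Add(3, Mul(-1, Add(-1513, Mul(-1, 7)))) = Add(3, Mul(-1, Add(-1513, -7))) = Add(3, Mul(-1, -1520)) = Add(3, 1520) = 1523)
Mul(Add(-4320, d), Add(-1159, Function('n')(-63))) = Mul(Add(-4320, 1523), Add(-1159, 5)) = Mul(-2797, -1154) = 3227738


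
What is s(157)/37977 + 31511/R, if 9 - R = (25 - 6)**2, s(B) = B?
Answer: -1196637983/13367904 ≈ -89.516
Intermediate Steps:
R = -352 (R = 9 - (25 - 6)**2 = 9 - 1*19**2 = 9 - 1*361 = 9 - 361 = -352)
s(157)/37977 + 31511/R = 157/37977 + 31511/(-352) = 157*(1/37977) + 31511*(-1/352) = 157/37977 - 31511/352 = -1196637983/13367904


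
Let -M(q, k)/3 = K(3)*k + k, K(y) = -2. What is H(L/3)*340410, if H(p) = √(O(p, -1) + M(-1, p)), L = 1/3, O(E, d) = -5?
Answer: 113470*I*√42 ≈ 7.3537e+5*I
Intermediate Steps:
L = ⅓ ≈ 0.33333
M(q, k) = 3*k (M(q, k) = -3*(-2*k + k) = -(-3)*k = 3*k)
H(p) = √(-5 + 3*p)
H(L/3)*340410 = √(-5 + 3*((⅓)/3))*340410 = √(-5 + 3*((⅓)*(⅓)))*340410 = √(-5 + 3*(⅑))*340410 = √(-5 + ⅓)*340410 = √(-14/3)*340410 = (I*√42/3)*340410 = 113470*I*√42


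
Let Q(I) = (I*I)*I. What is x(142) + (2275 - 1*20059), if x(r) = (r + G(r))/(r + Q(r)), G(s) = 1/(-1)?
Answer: -50923238979/2863430 ≈ -17784.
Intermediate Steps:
Q(I) = I³ (Q(I) = I²*I = I³)
G(s) = -1
x(r) = (-1 + r)/(r + r³) (x(r) = (r - 1)/(r + r³) = (-1 + r)/(r + r³))
x(142) + (2275 - 1*20059) = (-1 + 142)/(142 + 142³) + (2275 - 1*20059) = 141/(142 + 2863288) + (2275 - 20059) = 141/2863430 - 17784 = -50923238979/2863430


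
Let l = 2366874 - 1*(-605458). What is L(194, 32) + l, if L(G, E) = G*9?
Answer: 2974078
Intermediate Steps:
L(G, E) = 9*G
l = 2972332 (l = 2366874 + 605458 = 2972332)
L(194, 32) + l = 9*194 + 2972332 = 1746 + 2972332 = 2974078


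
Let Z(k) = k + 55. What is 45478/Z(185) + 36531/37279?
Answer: 77460991/406680 ≈ 190.47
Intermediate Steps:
Z(k) = 55 + k
45478/Z(185) + 36531/37279 = 45478/(55 + 185) + 36531/37279 = 45478/240 + 36531*(1/37279) = 45478*(1/240) + 3321/3389 = 22739/120 + 3321/3389 = 77460991/406680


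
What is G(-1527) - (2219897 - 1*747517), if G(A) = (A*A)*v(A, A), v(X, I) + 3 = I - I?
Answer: -8467567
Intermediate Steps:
v(X, I) = -3 (v(X, I) = -3 + (I - I) = -3 + 0 = -3)
G(A) = -3*A**2 (G(A) = (A*A)*(-3) = A**2*(-3) = -3*A**2)
G(-1527) - (2219897 - 1*747517) = -3*(-1527)**2 - (2219897 - 1*747517) = -3*2331729 - (2219897 - 747517) = -6995187 - 1*1472380 = -6995187 - 1472380 = -8467567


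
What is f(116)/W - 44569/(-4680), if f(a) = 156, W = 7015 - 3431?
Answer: 5014543/524160 ≈ 9.5668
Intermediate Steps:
W = 3584
f(116)/W - 44569/(-4680) = 156/3584 - 44569/(-4680) = 156*(1/3584) - 44569*(-1/4680) = 39/896 + 44569/4680 = 5014543/524160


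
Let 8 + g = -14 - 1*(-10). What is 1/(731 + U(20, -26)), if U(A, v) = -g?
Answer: 1/743 ≈ 0.0013459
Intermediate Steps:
g = -12 (g = -8 + (-14 - 1*(-10)) = -8 + (-14 + 10) = -8 - 4 = -12)
U(A, v) = 12 (U(A, v) = -1*(-12) = 12)
1/(731 + U(20, -26)) = 1/(731 + 12) = 1/743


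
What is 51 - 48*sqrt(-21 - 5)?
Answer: 51 - 48*I*sqrt(26) ≈ 51.0 - 244.75*I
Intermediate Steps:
51 - 48*sqrt(-21 - 5) = 51 - 48*I*sqrt(26)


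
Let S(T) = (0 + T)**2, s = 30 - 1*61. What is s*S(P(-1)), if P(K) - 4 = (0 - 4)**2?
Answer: -12400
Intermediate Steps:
P(K) = 20 (P(K) = 4 + (0 - 4)**2 = 4 + (-4)**2 = 4 + 16 = 20)
s = -31 (s = 30 - 61 = -31)
S(T) = T**2
s*S(P(-1)) = -31*20**2 = -31*400 = -12400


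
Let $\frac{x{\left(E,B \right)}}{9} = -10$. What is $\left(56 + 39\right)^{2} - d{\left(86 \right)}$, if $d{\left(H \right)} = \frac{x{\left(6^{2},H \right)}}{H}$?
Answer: $\frac{388120}{43} \approx 9026.0$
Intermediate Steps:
$x{\left(E,B \right)} = -90$ ($x{\left(E,B \right)} = 9 \left(-10\right) = -90$)
$d{\left(H \right)} = - \frac{90}{H}$
$\left(56 + 39\right)^{2} - d{\left(86 \right)} = \left(56 + 39\right)^{2} - - \frac{90}{86} = 95^{2} - \left(-90\right) \frac{1}{86} = 9025 - - \frac{45}{43} = 9025 + \frac{45}{43} = \frac{388120}{43}$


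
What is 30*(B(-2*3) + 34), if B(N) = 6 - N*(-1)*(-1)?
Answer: 1380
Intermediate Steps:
B(N) = 6 - N (B(N) = 6 - (-N)*(-1) = 6 - N)
30*(B(-2*3) + 34) = 30*((6 - (-2)*3) + 34) = 30*((6 - 1*(-6)) + 34) = 30*((6 + 6) + 34) = 30*(12 + 34) = 30*46 = 1380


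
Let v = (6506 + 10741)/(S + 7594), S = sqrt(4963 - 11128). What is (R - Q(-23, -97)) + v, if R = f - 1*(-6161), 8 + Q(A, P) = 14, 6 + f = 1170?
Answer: 422254306037/57675001 - 51741*I*sqrt(685)/57675001 ≈ 7321.3 - 0.02348*I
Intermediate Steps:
f = 1164 (f = -6 + 1170 = 1164)
Q(A, P) = 6 (Q(A, P) = -8 + 14 = 6)
R = 7325 (R = 1164 - 1*(-6161) = 1164 + 6161 = 7325)
S = 3*I*sqrt(685) (S = sqrt(-6165) = 3*I*sqrt(685) ≈ 78.518*I)
v = 17247/(7594 + 3*I*sqrt(685)) (v = (6506 + 10741)/(3*I*sqrt(685) + 7594) = 17247/(7594 + 3*I*sqrt(685)) ≈ 2.2709 - 0.02348*I)
(R - Q(-23, -97)) + v = (7325 - 1*6) + (130973718/57675001 - 51741*I*sqrt(685)/57675001) = (7325 - 6) + (130973718/57675001 - 51741*I*sqrt(685)/57675001) = 7319 + (130973718/57675001 - 51741*I*sqrt(685)/57675001) = 422254306037/57675001 - 51741*I*sqrt(685)/57675001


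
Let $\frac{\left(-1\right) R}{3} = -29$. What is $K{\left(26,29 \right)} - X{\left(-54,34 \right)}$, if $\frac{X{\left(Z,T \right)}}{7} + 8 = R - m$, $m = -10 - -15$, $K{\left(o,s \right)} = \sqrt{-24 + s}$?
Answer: $-518 + \sqrt{5} \approx -515.76$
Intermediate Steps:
$R = 87$ ($R = \left(-3\right) \left(-29\right) = 87$)
$m = 5$ ($m = -10 + 15 = 5$)
$X{\left(Z,T \right)} = 518$ ($X{\left(Z,T \right)} = -56 + 7 \left(87 - 5\right) = -56 + 7 \cdot 82 = -56 + 574 = 518$)
$K{\left(26,29 \right)} - X{\left(-54,34 \right)} = \sqrt{-24 + 29} - 518 = \sqrt{5} - 518 = -518 + \sqrt{5}$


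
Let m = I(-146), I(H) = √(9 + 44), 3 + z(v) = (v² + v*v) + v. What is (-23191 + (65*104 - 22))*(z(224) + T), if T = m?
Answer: -1654727569 - 16453*√53 ≈ -1.6548e+9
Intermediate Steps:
z(v) = -3 + v + 2*v² (z(v) = -3 + ((v² + v*v) + v) = -3 + ((v² + v²) + v) = -3 + (2*v² + v) = -3 + (v + 2*v²) = -3 + v + 2*v²)
I(H) = √53
m = √53 ≈ 7.2801
T = √53 ≈ 7.2801
(-23191 + (65*104 - 22))*(z(224) + T) = (-23191 + (65*104 - 22))*((-3 + 224 + 2*224²) + √53) = (-23191 + (6760 - 22))*((-3 + 224 + 2*50176) + √53) = (-23191 + 6738)*((-3 + 224 + 100352) + √53) = -16453*(100573 + √53) = -1654727569 - 16453*√53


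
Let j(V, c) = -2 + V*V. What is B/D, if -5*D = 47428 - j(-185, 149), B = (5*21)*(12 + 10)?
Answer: -2310/2641 ≈ -0.87467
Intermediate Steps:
j(V, c) = -2 + V**2
B = 2310 (B = 105*22 = 2310)
D = -2641 (D = -(47428 - (-2 + (-185)**2))/5 = -(47428 - (-2 + 34225))/5 = -(47428 - 1*34223)/5 = -(47428 - 34223)/5 = -1/5*13205 = -2641)
B/D = 2310/(-2641) = 2310*(-1/2641) = -2310/2641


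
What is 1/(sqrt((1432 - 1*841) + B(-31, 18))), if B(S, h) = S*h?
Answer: sqrt(33)/33 ≈ 0.17408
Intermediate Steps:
1/(sqrt((1432 - 1*841) + B(-31, 18))) = 1/(sqrt((1432 - 1*841) - 31*18)) = 1/(sqrt((1432 - 841) - 558)) = 1/(sqrt(591 - 558)) = 1/(sqrt(33)) = sqrt(33)/33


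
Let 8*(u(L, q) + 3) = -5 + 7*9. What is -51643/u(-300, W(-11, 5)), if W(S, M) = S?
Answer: -206572/17 ≈ -12151.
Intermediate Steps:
u(L, q) = 17/4 (u(L, q) = -3 + (-5 + 7*9)/8 = -3 + (-5 + 63)/8 = -3 + (⅛)*58 = -3 + 29/4 = 17/4)
-51643/u(-300, W(-11, 5)) = -51643/17/4 = -51643*4/17 = -206572/17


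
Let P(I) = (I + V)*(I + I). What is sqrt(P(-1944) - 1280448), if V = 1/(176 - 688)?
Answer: 9*sqrt(4960262)/8 ≈ 2505.6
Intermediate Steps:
V = -1/512 (V = 1/(-512) = -1/512 ≈ -0.0019531)
P(I) = 2*I*(-1/512 + I) (P(I) = (I - 1/512)*(I + I) = (-1/512 + I)*(2*I) = 2*I*(-1/512 + I))
sqrt(P(-1944) - 1280448) = sqrt((1/256)*(-1944)*(-1 + 512*(-1944)) - 1280448) = sqrt((1/256)*(-1944)*(-1 - 995328) - 1280448) = sqrt((1/256)*(-1944)*(-995329) - 1280448) = sqrt(241864947/32 - 1280448) = sqrt(200890611/32) = 9*sqrt(4960262)/8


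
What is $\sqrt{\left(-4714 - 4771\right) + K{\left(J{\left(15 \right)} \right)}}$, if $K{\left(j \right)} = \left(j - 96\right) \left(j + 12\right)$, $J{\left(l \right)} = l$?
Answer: $2 i \sqrt{2918} \approx 108.04 i$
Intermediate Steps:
$K{\left(j \right)} = \left(-96 + j\right) \left(12 + j\right)$
$\sqrt{\left(-4714 - 4771\right) + K{\left(J{\left(15 \right)} \right)}} = \sqrt{\left(-4714 - 4771\right) - \left(2412 - 225\right)} = \sqrt{-9485 - 2187} = \sqrt{-11672} = 2 i \sqrt{2918}$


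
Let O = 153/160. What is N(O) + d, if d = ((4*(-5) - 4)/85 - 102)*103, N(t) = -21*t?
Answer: -5742009/544 ≈ -10555.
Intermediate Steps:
O = 153/160 (O = 153*(1/160) = 153/160 ≈ 0.95625)
d = -895482/85 (d = ((-20 - 4)*(1/85) - 102)*103 = (-24*1/85 - 102)*103 = (-24/85 - 102)*103 = -8694/85*103 = -895482/85 ≈ -10535.)
N(O) + d = -21*153/160 - 895482/85 = -3213/160 - 895482/85 = -5742009/544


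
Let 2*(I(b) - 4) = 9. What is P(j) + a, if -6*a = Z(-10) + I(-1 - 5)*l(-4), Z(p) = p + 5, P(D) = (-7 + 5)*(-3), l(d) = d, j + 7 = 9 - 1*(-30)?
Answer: 25/2 ≈ 12.500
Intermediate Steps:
j = 32 (j = -7 + (9 - 1*(-30)) = -7 + (9 + 30) = -7 + 39 = 32)
P(D) = 6 (P(D) = -2*(-3) = 6)
Z(p) = 5 + p
I(b) = 17/2 (I(b) = 4 + (½)*9 = 4 + 9/2 = 17/2)
a = 13/2 (a = -((5 - 10) + (17/2)*(-4))/6 = -(-5 - 34)/6 = -⅙*(-39) = 13/2 ≈ 6.5000)
P(j) + a = 6 + 13/2 = 25/2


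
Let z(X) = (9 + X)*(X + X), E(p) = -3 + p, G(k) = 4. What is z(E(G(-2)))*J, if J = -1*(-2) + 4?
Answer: 120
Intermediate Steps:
J = 6 (J = 2 + 4 = 6)
z(X) = 2*X*(9 + X) (z(X) = (9 + X)*(2*X) = 2*X*(9 + X))
z(E(G(-2)))*J = (2*(-3 + 4)*(9 + (-3 + 4)))*6 = (2*1*(9 + 1))*6 = (2*1*10)*6 = 20*6 = 120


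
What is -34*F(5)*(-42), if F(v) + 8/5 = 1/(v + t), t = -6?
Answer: -18564/5 ≈ -3712.8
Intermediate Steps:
F(v) = -8/5 + 1/(-6 + v) (F(v) = -8/5 + 1/(v - 6) = -8/5 + 1/(-6 + v))
-34*F(5)*(-42) = -34*(53 - 8*5)/(5*(-6 + 5))*(-42) = -34*(53 - 40)/(5*(-1))*(-42) = -34*(-1)*13/5*(-42) = -34*(-13/5)*(-42) = (442/5)*(-42) = -18564/5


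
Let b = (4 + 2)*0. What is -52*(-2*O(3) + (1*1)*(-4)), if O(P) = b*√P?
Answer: 208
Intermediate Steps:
b = 0 (b = 6*0 = 0)
O(P) = 0 (O(P) = 0*√P = 0)
-52*(-2*O(3) + (1*1)*(-4)) = -52*(-2*0 + (1*1)*(-4)) = -52*(0 + 1*(-4)) = -52*(0 - 4) = -52*(-4) = 208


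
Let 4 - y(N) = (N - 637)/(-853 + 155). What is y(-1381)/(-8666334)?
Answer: -43/336061174 ≈ -1.2795e-7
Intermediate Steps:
y(N) = 2155/698 + N/698 (y(N) = 4 - (N - 637)/(-853 + 155) = 4 - (-637 + N)/(-698) = 4 - (-637 + N)*(-1)/698 = 4 - (637/698 - N/698) = 4 + (-637/698 + N/698) = 2155/698 + N/698)
y(-1381)/(-8666334) = (2155/698 + (1/698)*(-1381))/(-8666334) = (2155/698 - 1381/698)*(-1/8666334) = (387/349)*(-1/8666334) = -43/336061174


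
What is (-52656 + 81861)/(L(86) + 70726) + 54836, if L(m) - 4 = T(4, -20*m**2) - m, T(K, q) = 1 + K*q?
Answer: 5714289211/104207 ≈ 54836.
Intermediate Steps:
L(m) = 5 - m - 80*m**2 (L(m) = 4 + ((1 + 4*(-20*m**2)) - m) = 4 + ((1 - 80*m**2) - m) = 4 + (1 - m - 80*m**2) = 5 - m - 80*m**2)
(-52656 + 81861)/(L(86) + 70726) + 54836 = (-52656 + 81861)/((5 - 1*86 - 80*86**2) + 70726) + 54836 = 29205/((5 - 86 - 80*7396) + 70726) + 54836 = 29205/((5 - 86 - 591680) + 70726) + 54836 = 29205/(-591761 + 70726) + 54836 = 29205/(-521035) + 54836 = 29205*(-1/521035) + 54836 = -5841/104207 + 54836 = 5714289211/104207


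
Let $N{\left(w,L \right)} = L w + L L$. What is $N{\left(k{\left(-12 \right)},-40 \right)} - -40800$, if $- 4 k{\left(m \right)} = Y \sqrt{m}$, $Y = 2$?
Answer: $42400 + 40 i \sqrt{3} \approx 42400.0 + 69.282 i$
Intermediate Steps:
$k{\left(m \right)} = - \frac{\sqrt{m}}{2}$ ($k{\left(m \right)} = - \frac{2 \sqrt{m}}{4} = - \frac{\sqrt{m}}{2}$)
$N{\left(w,L \right)} = L^{2} + L w$ ($N{\left(w,L \right)} = L w + L^{2} = L^{2} + L w$)
$N{\left(k{\left(-12 \right)},-40 \right)} - -40800 = - 40 \left(-40 - \frac{\sqrt{-12}}{2}\right) - -40800 = - 40 \left(-40 - \frac{2 i \sqrt{3}}{2}\right) + 40800 = - 40 \left(-40 - i \sqrt{3}\right) + 40800 = \left(1600 + 40 i \sqrt{3}\right) + 40800 = 42400 + 40 i \sqrt{3}$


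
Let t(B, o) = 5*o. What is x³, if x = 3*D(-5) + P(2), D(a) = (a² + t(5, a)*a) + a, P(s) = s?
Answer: 83453453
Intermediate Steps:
D(a) = a + 6*a² (D(a) = (a² + (5*a)*a) + a = (a² + 5*a²) + a = 6*a² + a = a + 6*a²)
x = 437 (x = 3*(-5*(1 + 6*(-5))) + 2 = 3*(-5*(1 - 30)) + 2 = 3*(-5*(-29)) + 2 = 3*145 + 2 = 435 + 2 = 437)
x³ = 437³ = 83453453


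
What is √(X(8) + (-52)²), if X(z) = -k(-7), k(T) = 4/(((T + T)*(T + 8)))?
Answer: √132510/7 ≈ 52.003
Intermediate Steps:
k(T) = 2/(T*(8 + T)) (k(T) = 4/(((2*T)*(8 + T))) = 4/((2*T*(8 + T))) = 4*(1/(2*T*(8 + T))) = 2/(T*(8 + T)))
X(z) = 2/7 (X(z) = -2/((-7)*(8 - 7)) = -2*(-1)/(7*1) = -2*(-1)/7 = -1*(-2/7) = 2/7)
√(X(8) + (-52)²) = √(2/7 + (-52)²) = √(2/7 + 2704) = √(18930/7) = √132510/7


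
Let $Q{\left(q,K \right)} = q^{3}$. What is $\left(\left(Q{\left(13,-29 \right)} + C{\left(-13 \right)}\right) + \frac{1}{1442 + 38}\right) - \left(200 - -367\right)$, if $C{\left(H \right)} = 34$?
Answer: $\frac{2462721}{1480} \approx 1664.0$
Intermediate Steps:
$\left(\left(Q{\left(13,-29 \right)} + C{\left(-13 \right)}\right) + \frac{1}{1442 + 38}\right) - \left(200 - -367\right) = \left(\left(13^{3} + 34\right) + \frac{1}{1442 + 38}\right) - \left(200 - -367\right) = \left(\left(2197 + 34\right) + \frac{1}{1480}\right) - \left(200 + 367\right) = \left(2231 + \frac{1}{1480}\right) - 567 = \frac{3301881}{1480} - 567 = \frac{2462721}{1480}$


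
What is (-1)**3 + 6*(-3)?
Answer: -19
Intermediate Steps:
(-1)**3 + 6*(-3) = -1 - 18 = -19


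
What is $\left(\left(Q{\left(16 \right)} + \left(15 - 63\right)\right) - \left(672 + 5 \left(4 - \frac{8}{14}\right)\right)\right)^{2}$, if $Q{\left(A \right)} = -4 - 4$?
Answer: $\frac{27206656}{49} \approx 5.5524 \cdot 10^{5}$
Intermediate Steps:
$Q{\left(A \right)} = -8$
$\left(\left(Q{\left(16 \right)} + \left(15 - 63\right)\right) - \left(672 + 5 \left(4 - \frac{8}{14}\right)\right)\right)^{2} = \left(\left(-8 + \left(15 - 63\right)\right) - \left(672 + 5 \left(4 - \frac{8}{14}\right)\right)\right)^{2} = \left(\left(-8 - 48\right) - \left(672 + 5 \left(4 - \frac{4}{7}\right)\right)\right)^{2} = \left(-56 - \left(672 + 5 \left(4 - \frac{4}{7}\right)\right)\right)^{2} = \left(-56 - \left(672 + 5 \cdot \frac{24}{7}\right)\right)^{2} = \left(-56 - \frac{4824}{7}\right)^{2} = \left(- \frac{5216}{7}\right)^{2} = \frac{27206656}{49}$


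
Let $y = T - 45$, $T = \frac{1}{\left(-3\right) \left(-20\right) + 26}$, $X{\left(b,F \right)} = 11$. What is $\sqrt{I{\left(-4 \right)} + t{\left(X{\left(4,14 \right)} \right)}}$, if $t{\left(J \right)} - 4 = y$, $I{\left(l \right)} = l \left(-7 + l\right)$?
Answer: $\frac{\sqrt{22274}}{86} \approx 1.7354$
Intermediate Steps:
$T = \frac{1}{86}$ ($T = \frac{1}{60 + 26} = \frac{1}{86} \approx 0.011628$)
$y = - \frac{3869}{86}$ ($y = \frac{1}{86} - 45 = - \frac{3869}{86} \approx -44.988$)
$t{\left(J \right)} = - \frac{3525}{86}$ ($t{\left(J \right)} = 4 - \frac{3869}{86} = - \frac{3525}{86}$)
$\sqrt{I{\left(-4 \right)} + t{\left(X{\left(4,14 \right)} \right)}} = \sqrt{- 4 \left(-7 - 4\right) - \frac{3525}{86}} = \sqrt{\left(-4\right) \left(-11\right) - \frac{3525}{86}} = \sqrt{44 - \frac{3525}{86}} = \sqrt{\frac{259}{86}} = \frac{\sqrt{22274}}{86}$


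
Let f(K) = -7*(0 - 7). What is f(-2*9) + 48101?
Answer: 48150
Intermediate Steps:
f(K) = 49 (f(K) = -7*(-7) = 49)
f(-2*9) + 48101 = 49 + 48101 = 48150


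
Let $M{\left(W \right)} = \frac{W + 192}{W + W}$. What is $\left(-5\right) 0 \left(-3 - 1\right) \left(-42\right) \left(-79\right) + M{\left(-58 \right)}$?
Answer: $- \frac{67}{58} \approx -1.1552$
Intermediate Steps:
$M{\left(W \right)} = \frac{192 + W}{2 W}$
$\left(-5\right) 0 \left(-3 - 1\right) \left(-42\right) \left(-79\right) + M{\left(-58 \right)} = \left(-5\right) 0 \left(-3 - 1\right) \left(-42\right) \left(-79\right) + \frac{192 - 58}{2 \left(-58\right)} = 0 \left(-4\right) \left(-42\right) \left(-79\right) + \frac{1}{2} \left(- \frac{1}{58}\right) 134 = 0 \left(-42\right) \left(-79\right) - \frac{67}{58} = 0 \left(-79\right) - \frac{67}{58} = 0 - \frac{67}{58} = - \frac{67}{58}$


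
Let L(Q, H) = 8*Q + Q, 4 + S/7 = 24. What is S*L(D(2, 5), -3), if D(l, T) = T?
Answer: 6300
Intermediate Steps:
S = 140 (S = -28 + 7*24 = -28 + 168 = 140)
L(Q, H) = 9*Q
S*L(D(2, 5), -3) = 140*(9*5) = 140*45 = 6300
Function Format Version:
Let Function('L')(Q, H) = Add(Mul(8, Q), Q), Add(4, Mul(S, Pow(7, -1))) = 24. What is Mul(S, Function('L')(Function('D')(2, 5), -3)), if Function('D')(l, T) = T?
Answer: 6300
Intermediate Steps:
S = 140 (S = Add(-28, Mul(7, 24)) = Add(-28, 168) = 140)
Function('L')(Q, H) = Mul(9, Q)
Mul(S, Function('L')(Function('D')(2, 5), -3)) = Mul(140, Mul(9, 5)) = Mul(140, 45) = 6300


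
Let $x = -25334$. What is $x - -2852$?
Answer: $-22482$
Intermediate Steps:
$x - -2852 = -25334 - -2852 = -25334 + 2852 = -22482$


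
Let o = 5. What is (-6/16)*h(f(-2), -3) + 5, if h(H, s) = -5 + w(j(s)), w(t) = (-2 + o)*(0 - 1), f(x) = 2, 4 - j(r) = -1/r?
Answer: 8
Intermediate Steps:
j(r) = 4 + 1/r (j(r) = 4 - (-1)/r = 4 + 1/r)
w(t) = -3 (w(t) = (-2 + 5)*(0 - 1) = 3*(-1) = -3)
h(H, s) = -8 (h(H, s) = -5 - 3 = -8)
(-6/16)*h(f(-2), -3) + 5 = -6/16*(-8) + 5 = -6*1/16*(-8) + 5 = -3/8*(-8) + 5 = 3 + 5 = 8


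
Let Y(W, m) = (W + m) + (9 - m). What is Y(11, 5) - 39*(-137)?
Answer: 5363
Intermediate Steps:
Y(W, m) = 9 + W
Y(11, 5) - 39*(-137) = (9 + 11) - 39*(-137) = 20 + 5343 = 5363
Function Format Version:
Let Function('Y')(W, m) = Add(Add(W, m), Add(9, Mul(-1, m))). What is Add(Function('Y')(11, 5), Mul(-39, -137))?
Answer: 5363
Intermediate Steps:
Function('Y')(W, m) = Add(9, W)
Add(Function('Y')(11, 5), Mul(-39, -137)) = Add(Add(9, 11), Mul(-39, -137)) = Add(20, 5343) = 5363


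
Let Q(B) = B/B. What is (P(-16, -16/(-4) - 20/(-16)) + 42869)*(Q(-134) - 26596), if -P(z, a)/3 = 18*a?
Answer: -2265122745/2 ≈ -1.1326e+9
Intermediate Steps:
Q(B) = 1
P(z, a) = -54*a
(P(-16, -16/(-4) - 20/(-16)) + 42869)*(Q(-134) - 26596) = (-54*(-16/(-4) - 20/(-16)) + 42869)*(1 - 26596) = (-54*(-16*(-1/4) - 20*(-1/16)) + 42869)*(-26595) = (-54*(4 + 5/4) + 42869)*(-26595) = (-54*21/4 + 42869)*(-26595) = (-567/2 + 42869)*(-26595) = (85171/2)*(-26595) = -2265122745/2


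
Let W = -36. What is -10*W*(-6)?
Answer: -2160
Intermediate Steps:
-10*W*(-6) = -10*(-36)*(-6) = 360*(-6) = -2160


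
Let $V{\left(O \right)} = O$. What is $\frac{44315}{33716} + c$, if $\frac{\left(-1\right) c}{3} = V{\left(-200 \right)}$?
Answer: $\frac{20273915}{33716} \approx 601.31$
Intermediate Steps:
$c = 600$ ($c = \left(-3\right) \left(-200\right) = 600$)
$\frac{44315}{33716} + c = \frac{44315}{33716} + 600 = \frac{20273915}{33716}$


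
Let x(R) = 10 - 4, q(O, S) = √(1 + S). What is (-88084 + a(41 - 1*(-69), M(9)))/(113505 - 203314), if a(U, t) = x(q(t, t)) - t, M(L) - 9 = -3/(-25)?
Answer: 2202178/2245225 ≈ 0.98083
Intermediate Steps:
M(L) = 228/25 (M(L) = 9 - 3/(-25) = 9 - 3*(-1/25) = 9 + 3/25 = 228/25)
x(R) = 6
a(U, t) = 6 - t
(-88084 + a(41 - 1*(-69), M(9)))/(113505 - 203314) = (-88084 + (6 - 1*228/25))/(113505 - 203314) = (-88084 + (6 - 228/25))/(-89809) = (-88084 - 78/25)*(-1/89809) = -2202178/25*(-1/89809) = 2202178/2245225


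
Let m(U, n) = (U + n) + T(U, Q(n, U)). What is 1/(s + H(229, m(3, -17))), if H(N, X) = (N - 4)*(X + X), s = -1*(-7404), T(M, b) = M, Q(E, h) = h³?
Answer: 1/2454 ≈ 0.00040750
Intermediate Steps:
m(U, n) = n + 2*U (m(U, n) = (U + n) + U = n + 2*U)
s = 7404
H(N, X) = 2*X*(-4 + N) (H(N, X) = (-4 + N)*(2*X) = 2*X*(-4 + N))
1/(s + H(229, m(3, -17))) = 1/(7404 + 2*(-17 + 2*3)*(-4 + 229)) = 1/(7404 + 2*(-17 + 6)*225) = 1/(7404 + 2*(-11)*225) = 1/(7404 - 4950) = 1/2454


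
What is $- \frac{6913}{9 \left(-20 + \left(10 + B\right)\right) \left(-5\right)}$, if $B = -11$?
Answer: $- \frac{6913}{945} \approx -7.3153$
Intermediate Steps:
$- \frac{6913}{9 \left(-20 + \left(10 + B\right)\right) \left(-5\right)} = - \frac{6913}{9 \left(-20 + \left(10 - 11\right)\right) \left(-5\right)} = - \frac{6913}{9 \left(-20 - 1\right) \left(-5\right)} = - \frac{6913}{9 \left(\left(-21\right) \left(-5\right)\right)} = - \frac{6913}{9 \cdot 105} = - \frac{6913}{945}$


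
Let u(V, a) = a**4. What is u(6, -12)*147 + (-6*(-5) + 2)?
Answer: 3048224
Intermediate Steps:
u(6, -12)*147 + (-6*(-5) + 2) = (-12)**4*147 + (-6*(-5) + 2) = 20736*147 + (30 + 2) = 3048192 + 32 = 3048224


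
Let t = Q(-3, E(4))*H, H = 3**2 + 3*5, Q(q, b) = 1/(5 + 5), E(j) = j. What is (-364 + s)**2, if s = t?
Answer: 3268864/25 ≈ 1.3075e+5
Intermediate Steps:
Q(q, b) = 1/10
H = 24 (H = 9 + 15 = 24)
t = 12/5 (t = (1/10)*24 = 12/5 ≈ 2.4000)
s = 12/5 ≈ 2.4000
(-364 + s)**2 = (-364 + 12/5)**2 = (-1808/5)**2 = 3268864/25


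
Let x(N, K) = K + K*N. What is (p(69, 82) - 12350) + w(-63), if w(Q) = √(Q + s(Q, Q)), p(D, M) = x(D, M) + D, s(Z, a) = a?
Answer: -6541 + 3*I*√14 ≈ -6541.0 + 11.225*I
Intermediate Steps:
p(D, M) = D + M*(1 + D) (p(D, M) = M*(1 + D) + D = D + M*(1 + D))
w(Q) = √2*√Q (w(Q) = √(Q + Q) = √(2*Q) = √2*√Q)
(p(69, 82) - 12350) + w(-63) = ((69 + 82*(1 + 69)) - 12350) + √2*√(-63) = ((69 + 82*70) - 12350) + √2*(3*I*√7) = ((69 + 5740) - 12350) + 3*I*√14 = (5809 - 12350) + 3*I*√14 = -6541 + 3*I*√14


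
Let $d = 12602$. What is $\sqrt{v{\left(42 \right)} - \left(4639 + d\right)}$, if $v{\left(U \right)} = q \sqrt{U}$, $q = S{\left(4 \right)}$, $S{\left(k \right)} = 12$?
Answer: $\sqrt{-17241 + 12 \sqrt{42}} \approx 131.01 i$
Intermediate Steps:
$q = 12$
$v{\left(U \right)} = 12 \sqrt{U}$
$\sqrt{v{\left(42 \right)} - \left(4639 + d\right)} = \sqrt{12 \sqrt{42} - 17241} = \sqrt{-17241 + 12 \sqrt{42}}$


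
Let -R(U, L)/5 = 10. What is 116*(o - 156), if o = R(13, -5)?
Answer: -23896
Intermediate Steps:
R(U, L) = -50 (R(U, L) = -5*10 = -50)
o = -50
116*(o - 156) = 116*(-50 - 156) = 116*(-206) = -23896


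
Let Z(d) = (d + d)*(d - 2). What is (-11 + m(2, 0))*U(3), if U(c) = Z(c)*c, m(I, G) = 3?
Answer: -144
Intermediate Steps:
Z(d) = 2*d*(-2 + d) (Z(d) = (2*d)*(-2 + d) = 2*d*(-2 + d))
U(c) = 2*c²*(-2 + c) (U(c) = (2*c*(-2 + c))*c = 2*c²*(-2 + c))
(-11 + m(2, 0))*U(3) = (-11 + 3)*(2*3²*(-2 + 3)) = -16*9 = -8*18 = -144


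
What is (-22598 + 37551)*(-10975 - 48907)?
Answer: -895415546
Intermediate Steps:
(-22598 + 37551)*(-10975 - 48907) = 14953*(-59882) = -895415546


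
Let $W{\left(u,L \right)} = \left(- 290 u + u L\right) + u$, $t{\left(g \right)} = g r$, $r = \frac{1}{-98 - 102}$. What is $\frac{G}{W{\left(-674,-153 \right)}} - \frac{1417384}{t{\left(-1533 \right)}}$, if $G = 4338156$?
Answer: $- \frac{21110839035313}{114173241} \approx -1.849 \cdot 10^{5}$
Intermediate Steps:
$r = - \frac{1}{200}$ ($r = \frac{1}{-200} = - \frac{1}{200} \approx -0.005$)
$t{\left(g \right)} = - \frac{g}{200}$ ($t{\left(g \right)} = g \left(- \frac{1}{200}\right) = - \frac{g}{200}$)
$W{\left(u,L \right)} = - 289 u + L u$ ($W{\left(u,L \right)} = \left(- 290 u + L u\right) + u = - 289 u + L u$)
$\frac{G}{W{\left(-674,-153 \right)}} - \frac{1417384}{t{\left(-1533 \right)}} = \frac{4338156}{\left(-674\right) \left(-289 - 153\right)} - \frac{1417384}{\left(- \frac{1}{200}\right) \left(-1533\right)} = \frac{4338156}{\left(-674\right) \left(-442\right)} - \frac{1417384}{\frac{1533}{200}} = \frac{4338156}{297908} - \frac{283476800}{1533} = 4338156 \cdot \frac{1}{297908} - \frac{283476800}{1533} = \frac{1084539}{74477} - \frac{283476800}{1533} = - \frac{21110839035313}{114173241}$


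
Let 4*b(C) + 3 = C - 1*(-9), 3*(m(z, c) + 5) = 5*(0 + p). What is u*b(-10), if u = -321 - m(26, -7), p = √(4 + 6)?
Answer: 316 + 5*√10/3 ≈ 321.27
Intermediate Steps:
p = √10 ≈ 3.1623
m(z, c) = -5 + 5*√10/3 (m(z, c) = -5 + (5*(0 + √10))/3 = -5 + (5*√10)/3 = -5 + 5*√10/3)
b(C) = 3/2 + C/4 (b(C) = -¾ + (C - 1*(-9))/4 = -¾ + (C + 9)/4 = -¾ + (9 + C)/4 = -¾ + (9/4 + C/4) = 3/2 + C/4)
u = -316 - 5*√10/3 (u = -321 - (-5 + 5*√10/3) = -321 + (5 - 5*√10/3) = -316 - 5*√10/3 ≈ -321.27)
u*b(-10) = (-316 - 5*√10/3)*(3/2 + (¼)*(-10)) = (-316 - 5*√10/3)*(3/2 - 5/2) = (-316 - 5*√10/3)*(-1) = 316 + 5*√10/3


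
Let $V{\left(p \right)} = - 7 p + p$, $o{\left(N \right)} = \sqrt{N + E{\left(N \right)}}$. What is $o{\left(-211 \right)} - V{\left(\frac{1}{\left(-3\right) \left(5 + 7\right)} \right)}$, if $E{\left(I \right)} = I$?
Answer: $- \frac{1}{6} + i \sqrt{422} \approx -0.16667 + 20.543 i$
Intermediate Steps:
$o{\left(N \right)} = \sqrt{2} \sqrt{N}$ ($o{\left(N \right)} = \sqrt{N + N} = \sqrt{2 N} = \sqrt{2} \sqrt{N}$)
$V{\left(p \right)} = - 6 p$
$o{\left(-211 \right)} - V{\left(\frac{1}{\left(-3\right) \left(5 + 7\right)} \right)} = \sqrt{2} \sqrt{-211} - - \frac{6}{\left(-3\right) \left(5 + 7\right)} = \sqrt{2} i \sqrt{211} - - \frac{6}{\left(-3\right) 12} = i \sqrt{422} - - \frac{6}{-36} = i \sqrt{422} - \left(-6\right) \left(- \frac{1}{36}\right) = i \sqrt{422} - \frac{1}{6} = - \frac{1}{6} + i \sqrt{422}$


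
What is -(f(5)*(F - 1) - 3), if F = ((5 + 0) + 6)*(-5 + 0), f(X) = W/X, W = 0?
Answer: 3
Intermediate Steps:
f(X) = 0 (f(X) = 0/X = 0)
F = -55 (F = (5 + 6)*(-5) = 11*(-5) = -55)
-(f(5)*(F - 1) - 3) = -(0*(-55 - 1) - 3) = -(0*(-56) - 3) = -(0 - 3) = -1*(-3) = 3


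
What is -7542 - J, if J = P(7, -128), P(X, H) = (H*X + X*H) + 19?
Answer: -5769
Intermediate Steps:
P(X, H) = 19 + 2*H*X (P(X, H) = (H*X + H*X) + 19 = 2*H*X + 19 = 19 + 2*H*X)
J = -1773 (J = 19 + 2*(-128)*7 = 19 - 1792 = -1773)
-7542 - J = -7542 - 1*(-1773) = -7542 + 1773 = -5769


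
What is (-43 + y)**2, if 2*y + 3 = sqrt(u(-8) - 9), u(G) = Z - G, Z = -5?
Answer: (89 - I*sqrt(6))**2/4 ≈ 1978.8 - 109.0*I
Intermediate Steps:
u(G) = -5 - G
y = -3/2 + I*sqrt(6)/2 (y = -3/2 + sqrt((-5 - 1*(-8)) - 9)/2 = -3/2 + sqrt((-5 + 8) - 9)/2 = -3/2 + sqrt(3 - 9)/2 = -3/2 + sqrt(-6)/2 = -3/2 + (I*sqrt(6))/2 = -3/2 + I*sqrt(6)/2 ≈ -1.5 + 1.2247*I)
(-43 + y)**2 = (-43 + (-3/2 + I*sqrt(6)/2))**2 = (-89/2 + I*sqrt(6)/2)**2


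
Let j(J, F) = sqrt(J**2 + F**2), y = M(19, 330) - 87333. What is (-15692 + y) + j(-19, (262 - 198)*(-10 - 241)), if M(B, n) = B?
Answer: -103006 + sqrt(258052457) ≈ -86942.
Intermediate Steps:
y = -87314 (y = 19 - 87333 = -87314)
j(J, F) = sqrt(F**2 + J**2)
(-15692 + y) + j(-19, (262 - 198)*(-10 - 241)) = (-15692 - 87314) + sqrt(((262 - 198)*(-10 - 241))**2 + (-19)**2) = -103006 + sqrt((64*(-251))**2 + 361) = -103006 + sqrt((-16064)**2 + 361) = -103006 + sqrt(258052096 + 361) = -103006 + sqrt(258052457)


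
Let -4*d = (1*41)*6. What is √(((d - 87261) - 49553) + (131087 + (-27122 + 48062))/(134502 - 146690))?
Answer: I*√5083586222187/6094 ≈ 369.98*I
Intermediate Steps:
d = -123/2 (d = -1*41*6/4 = -41*6/4 = -¼*246 = -123/2 ≈ -61.500)
√(((d - 87261) - 49553) + (131087 + (-27122 + 48062))/(134502 - 146690)) = √(((-123/2 - 87261) - 49553) + (131087 + (-27122 + 48062))/(134502 - 146690)) = √((-174645/2 - 49553) + (131087 + 20940)/(-12188)) = √(-273751/2 + 152027*(-1/12188)) = √(-273751/2 - 152027/12188) = √(-1668390621/12188) = I*√5083586222187/6094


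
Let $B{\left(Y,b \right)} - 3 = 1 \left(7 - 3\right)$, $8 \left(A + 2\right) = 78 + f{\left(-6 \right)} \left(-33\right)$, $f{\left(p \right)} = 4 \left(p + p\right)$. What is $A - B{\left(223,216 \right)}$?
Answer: $\frac{795}{4} \approx 198.75$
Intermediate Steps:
$f{\left(p \right)} = 8 p$ ($f{\left(p \right)} = 4 \cdot 2 p = 8 p$)
$A = \frac{823}{4}$ ($A = -2 + \frac{78 + 8 \left(-6\right) \left(-33\right)}{8} = -2 + \frac{78 - -1584}{8} = -2 + \frac{78 + 1584}{8} = -2 + \frac{1}{8} \cdot 1662 = -2 + \frac{831}{4} = \frac{823}{4} \approx 205.75$)
$B{\left(Y,b \right)} = 7$ ($B{\left(Y,b \right)} = 3 + 1 \left(7 - 3\right) = 3 + 1 \cdot 4 = 3 + 4 = 7$)
$A - B{\left(223,216 \right)} = \frac{823}{4} - 7 = \frac{795}{4}$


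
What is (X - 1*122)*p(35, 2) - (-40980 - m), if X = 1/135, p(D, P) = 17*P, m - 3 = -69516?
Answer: -4411901/135 ≈ -32681.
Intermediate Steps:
m = -69513 (m = 3 - 69516 = -69513)
X = 1/135 ≈ 0.0074074
(X - 1*122)*p(35, 2) - (-40980 - m) = (1/135 - 1*122)*(17*2) - (-40980 - 1*(-69513)) = (1/135 - 122)*34 - (-40980 + 69513) = -16469/135*34 - 1*28533 = -559946/135 - 28533 = -4411901/135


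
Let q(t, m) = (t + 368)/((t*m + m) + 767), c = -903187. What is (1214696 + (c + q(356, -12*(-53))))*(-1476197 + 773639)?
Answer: -49858904015324010/227819 ≈ -2.1885e+11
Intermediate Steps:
q(t, m) = (368 + t)/(767 + m + m*t) (q(t, m) = (368 + t)/((m*t + m) + 767) = (368 + t)/((m + m*t) + 767) = (368 + t)/(767 + m + m*t))
(1214696 + (c + q(356, -12*(-53))))*(-1476197 + 773639) = (1214696 + (-903187 + (368 + 356)/(767 - 12*(-53) - 12*(-53)*356)))*(-1476197 + 773639) = (1214696 + (-903187 + 724/(767 + 636 + 636*356)))*(-702558) = (1214696 + (-903187 + 724/(767 + 636 + 226416)))*(-702558) = (1214696 + (-903187 + 724/227819))*(-702558) = (1214696 - 205763158429/227819)*(-702558) = (70967669595/227819)*(-702558) = -49858904015324010/227819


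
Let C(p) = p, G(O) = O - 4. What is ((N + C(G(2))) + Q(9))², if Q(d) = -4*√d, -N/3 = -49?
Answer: 17689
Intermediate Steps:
G(O) = -4 + O
N = 147 (N = -3*(-49) = 147)
((N + C(G(2))) + Q(9))² = ((147 + (-4 + 2)) - 4*√9)² = ((147 - 2) - 4*3)² = (145 - 12)² = 133² = 17689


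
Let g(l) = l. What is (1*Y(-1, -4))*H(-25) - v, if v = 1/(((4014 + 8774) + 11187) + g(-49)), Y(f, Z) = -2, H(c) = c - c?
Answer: -1/23926 ≈ -4.1796e-5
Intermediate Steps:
H(c) = 0
v = 1/23926 (v = 1/(((4014 + 8774) + 11187) - 49) = 1/((12788 + 11187) - 49) = 1/(23975 - 49) = 1/23926 ≈ 4.1796e-5)
(1*Y(-1, -4))*H(-25) - v = (1*(-2))*0 - 1*1/23926 = -2*0 - 1/23926 = 0 - 1/23926 = -1/23926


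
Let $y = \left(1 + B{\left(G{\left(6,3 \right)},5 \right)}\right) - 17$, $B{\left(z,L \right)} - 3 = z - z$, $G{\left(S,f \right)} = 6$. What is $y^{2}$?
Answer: $169$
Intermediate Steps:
$B{\left(z,L \right)} = 3$ ($B{\left(z,L \right)} = 3 + \left(z - z\right) = 3 + 0 = 3$)
$y = -13$ ($y = \left(1 + 3\right) - 17 = 4 - 17 = -13$)
$y^{2} = \left(-13\right)^{2} = 169$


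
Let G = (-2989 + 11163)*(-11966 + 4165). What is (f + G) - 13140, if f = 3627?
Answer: -63774887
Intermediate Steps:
G = -63765374 (G = 8174*(-7801) = -63765374)
(f + G) - 13140 = (3627 - 63765374) - 13140 = -63761747 - 13140 = -63774887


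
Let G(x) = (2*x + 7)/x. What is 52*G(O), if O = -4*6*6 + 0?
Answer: 3653/36 ≈ 101.47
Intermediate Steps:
O = -144 (O = -24*6 + 0 = -144 + 0 = -144)
G(x) = (7 + 2*x)/x
52*G(O) = 52*(2 + 7/(-144)) = 52*(2 + 7*(-1/144)) = 52*(2 - 7/144) = 52*(281/144) = 3653/36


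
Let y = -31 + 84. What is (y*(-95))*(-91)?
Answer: 458185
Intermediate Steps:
y = 53
(y*(-95))*(-91) = (53*(-95))*(-91) = -5035*(-91) = 458185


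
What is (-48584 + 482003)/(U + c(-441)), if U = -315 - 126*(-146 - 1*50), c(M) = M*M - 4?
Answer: 433419/218858 ≈ 1.9804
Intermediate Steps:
c(M) = -4 + M² (c(M) = M² - 4 = -4 + M²)
U = 24381 (U = -315 - 126*(-146 - 50) = -315 - 126*(-196) = -315 + 24696 = 24381)
(-48584 + 482003)/(U + c(-441)) = (-48584 + 482003)/(24381 + (-4 + (-441)²)) = 433419/(24381 + (-4 + 194481)) = 433419/(24381 + 194477) = 433419/218858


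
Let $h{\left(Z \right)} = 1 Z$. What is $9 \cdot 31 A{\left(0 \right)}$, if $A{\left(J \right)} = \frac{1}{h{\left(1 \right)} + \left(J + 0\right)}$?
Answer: $279$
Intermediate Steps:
$h{\left(Z \right)} = Z$
$A{\left(J \right)} = \frac{1}{1 + J}$ ($A{\left(J \right)} = \frac{1}{1 + \left(J + 0\right)} = \frac{1}{1 + J}$)
$9 \cdot 31 A{\left(0 \right)} = \frac{9 \cdot 31}{1 + 0} = \frac{279}{1} = 279 \cdot 1 = 279$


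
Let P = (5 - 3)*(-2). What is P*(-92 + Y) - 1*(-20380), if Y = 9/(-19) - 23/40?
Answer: 3942917/190 ≈ 20752.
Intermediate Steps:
Y = -797/760 (Y = 9*(-1/19) - 23*1/40 = -9/19 - 23/40 = -797/760 ≈ -1.0487)
P = -4 (P = 2*(-2) = -4)
P*(-92 + Y) - 1*(-20380) = -4*(-92 - 797/760) - 1*(-20380) = -4*(-70717/760) + 20380 = 70717/190 + 20380 = 3942917/190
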